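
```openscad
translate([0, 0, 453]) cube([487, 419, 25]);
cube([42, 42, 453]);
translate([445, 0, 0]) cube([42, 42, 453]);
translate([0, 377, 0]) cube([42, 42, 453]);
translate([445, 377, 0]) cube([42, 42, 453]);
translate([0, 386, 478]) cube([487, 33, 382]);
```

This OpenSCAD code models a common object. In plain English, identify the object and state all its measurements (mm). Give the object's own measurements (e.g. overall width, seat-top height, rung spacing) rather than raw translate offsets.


A chair. The seat is a 487×419×25 mm slab with its top at z = 478 mm, on four 42×42 mm corner legs (flush with the seat edges, standing on z = 0). A flat backrest 33 mm thick, 382 mm tall, spans the full seat width and rises from the seat top along its +y edge, rear face flush with the rear of the seat.


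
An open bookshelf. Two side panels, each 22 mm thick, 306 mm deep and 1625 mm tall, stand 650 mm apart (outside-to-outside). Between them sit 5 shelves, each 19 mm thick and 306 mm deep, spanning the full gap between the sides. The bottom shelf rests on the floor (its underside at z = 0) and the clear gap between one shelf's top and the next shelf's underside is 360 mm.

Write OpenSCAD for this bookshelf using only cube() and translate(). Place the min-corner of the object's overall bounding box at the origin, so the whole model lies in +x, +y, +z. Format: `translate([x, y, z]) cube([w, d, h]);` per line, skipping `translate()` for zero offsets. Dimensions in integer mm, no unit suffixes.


cube([22, 306, 1625]);
translate([628, 0, 0]) cube([22, 306, 1625]);
translate([22, 0, 0]) cube([606, 306, 19]);
translate([22, 0, 379]) cube([606, 306, 19]);
translate([22, 0, 758]) cube([606, 306, 19]);
translate([22, 0, 1137]) cube([606, 306, 19]);
translate([22, 0, 1516]) cube([606, 306, 19]);


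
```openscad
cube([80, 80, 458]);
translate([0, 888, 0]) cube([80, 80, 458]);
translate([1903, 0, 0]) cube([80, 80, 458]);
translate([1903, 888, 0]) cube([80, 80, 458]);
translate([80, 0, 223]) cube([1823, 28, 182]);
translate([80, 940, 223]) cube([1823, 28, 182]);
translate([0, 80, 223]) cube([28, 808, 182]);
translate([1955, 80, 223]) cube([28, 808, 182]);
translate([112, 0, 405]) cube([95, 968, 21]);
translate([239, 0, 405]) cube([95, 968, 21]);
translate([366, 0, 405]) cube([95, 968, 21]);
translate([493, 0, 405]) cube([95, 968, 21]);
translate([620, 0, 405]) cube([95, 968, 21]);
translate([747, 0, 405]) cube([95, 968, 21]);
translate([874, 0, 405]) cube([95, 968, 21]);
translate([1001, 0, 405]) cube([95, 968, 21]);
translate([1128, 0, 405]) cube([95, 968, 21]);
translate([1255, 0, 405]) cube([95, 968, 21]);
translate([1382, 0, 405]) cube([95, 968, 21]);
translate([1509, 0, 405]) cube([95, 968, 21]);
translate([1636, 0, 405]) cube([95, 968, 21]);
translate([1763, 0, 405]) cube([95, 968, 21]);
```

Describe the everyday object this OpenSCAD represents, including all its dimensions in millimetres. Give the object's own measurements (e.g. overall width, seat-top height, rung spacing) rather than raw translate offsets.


A bed frame 1983 mm long (x) by 968 mm wide (y). Four 80×80 mm corner posts, 458 mm tall, at the corners of the footprint. Four rails of 28 mm thickness and 182 mm height run between adjacent posts with their undersides at z = 223 mm, their outer faces flush with the outside of the frame (the two x-running rails run between the posts' inner faces; the two y-running rails run between the posts' inner faces). 14 slats, each 95 mm wide (x) and 21 mm thick, lie across the top of the two x-running rails, running the full 968 mm width of the frame in y; along x they sit between the end posts with a 32 mm gap after the −x posts and between neighbouring slats, leaving 45 mm before the +x posts.


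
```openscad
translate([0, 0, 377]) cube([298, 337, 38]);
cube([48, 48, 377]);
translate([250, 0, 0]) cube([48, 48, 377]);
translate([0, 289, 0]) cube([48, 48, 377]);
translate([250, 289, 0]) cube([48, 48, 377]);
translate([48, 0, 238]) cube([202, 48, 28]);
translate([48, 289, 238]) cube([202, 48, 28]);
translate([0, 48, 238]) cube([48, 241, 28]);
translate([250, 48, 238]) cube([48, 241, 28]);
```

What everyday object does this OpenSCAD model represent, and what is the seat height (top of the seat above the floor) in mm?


A stool. The seat height is 415 mm.

A 298×337×38 slab at z = 377 on four corner posts — a stool. The seat top is 377 + 38 = 415 mm.


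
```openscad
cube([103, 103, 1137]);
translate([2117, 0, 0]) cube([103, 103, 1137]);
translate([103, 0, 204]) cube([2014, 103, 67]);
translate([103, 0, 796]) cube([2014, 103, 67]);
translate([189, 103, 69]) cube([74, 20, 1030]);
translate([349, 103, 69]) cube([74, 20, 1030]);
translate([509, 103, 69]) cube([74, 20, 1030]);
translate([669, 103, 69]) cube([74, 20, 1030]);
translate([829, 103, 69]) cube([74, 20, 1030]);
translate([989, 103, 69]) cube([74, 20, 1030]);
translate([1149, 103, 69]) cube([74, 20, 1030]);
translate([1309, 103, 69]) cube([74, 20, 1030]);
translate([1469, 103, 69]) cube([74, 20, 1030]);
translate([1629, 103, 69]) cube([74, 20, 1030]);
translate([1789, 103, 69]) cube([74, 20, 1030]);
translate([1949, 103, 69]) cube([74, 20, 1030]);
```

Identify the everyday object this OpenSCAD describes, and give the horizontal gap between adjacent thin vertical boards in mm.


A fence section. The picket gap is 86 mm.

Two posts, two rails, 12 pickets — a fence section. Span 2014 mm holds 12 pickets of 74 mm with 13 equal gaps: ⌊(2014 − 12·74) / 13⌋ = 86 mm.


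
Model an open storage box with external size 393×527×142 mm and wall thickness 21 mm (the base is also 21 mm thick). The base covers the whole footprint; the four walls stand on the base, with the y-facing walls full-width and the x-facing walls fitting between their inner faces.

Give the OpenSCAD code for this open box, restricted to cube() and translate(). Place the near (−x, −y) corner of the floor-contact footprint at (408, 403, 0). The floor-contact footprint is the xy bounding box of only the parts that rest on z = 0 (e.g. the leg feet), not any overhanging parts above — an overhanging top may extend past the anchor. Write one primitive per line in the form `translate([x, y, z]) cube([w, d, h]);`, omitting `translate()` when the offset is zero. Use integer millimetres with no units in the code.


translate([408, 403, 0]) cube([393, 527, 21]);
translate([408, 403, 21]) cube([393, 21, 121]);
translate([408, 909, 21]) cube([393, 21, 121]);
translate([408, 424, 21]) cube([21, 485, 121]);
translate([780, 424, 21]) cube([21, 485, 121]);


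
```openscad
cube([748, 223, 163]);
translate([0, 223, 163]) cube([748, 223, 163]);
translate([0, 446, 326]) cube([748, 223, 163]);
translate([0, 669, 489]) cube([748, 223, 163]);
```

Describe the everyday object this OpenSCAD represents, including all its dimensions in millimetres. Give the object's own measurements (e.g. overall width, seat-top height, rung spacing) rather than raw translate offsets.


A straight staircase of 4 solid steps. Each step is 748 mm wide (x), 223 mm deep (y, the going) and 163 mm tall (the rise). The first step rests on the floor; each subsequent step sits one going further in +y and one rise higher in +z, directly behind and above the previous step with no overlap.


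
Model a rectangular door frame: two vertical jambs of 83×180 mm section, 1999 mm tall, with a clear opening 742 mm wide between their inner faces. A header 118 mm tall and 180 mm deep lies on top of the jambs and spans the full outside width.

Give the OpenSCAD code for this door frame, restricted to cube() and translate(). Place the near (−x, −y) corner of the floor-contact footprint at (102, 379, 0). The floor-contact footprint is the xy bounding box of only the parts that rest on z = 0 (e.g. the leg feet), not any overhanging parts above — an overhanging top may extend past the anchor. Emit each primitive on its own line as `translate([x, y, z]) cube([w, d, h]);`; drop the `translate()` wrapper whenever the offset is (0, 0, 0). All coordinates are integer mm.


translate([102, 379, 0]) cube([83, 180, 1999]);
translate([927, 379, 0]) cube([83, 180, 1999]);
translate([102, 379, 1999]) cube([908, 180, 118]);


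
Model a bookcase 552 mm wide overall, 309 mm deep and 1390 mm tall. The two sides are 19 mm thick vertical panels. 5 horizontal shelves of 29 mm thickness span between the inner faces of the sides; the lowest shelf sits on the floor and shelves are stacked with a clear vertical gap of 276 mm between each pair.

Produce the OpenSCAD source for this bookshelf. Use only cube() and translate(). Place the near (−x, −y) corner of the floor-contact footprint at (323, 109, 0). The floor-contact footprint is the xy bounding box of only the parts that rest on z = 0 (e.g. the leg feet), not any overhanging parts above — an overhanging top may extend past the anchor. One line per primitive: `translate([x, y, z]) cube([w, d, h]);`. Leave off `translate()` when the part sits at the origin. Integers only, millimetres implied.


translate([323, 109, 0]) cube([19, 309, 1390]);
translate([856, 109, 0]) cube([19, 309, 1390]);
translate([342, 109, 0]) cube([514, 309, 29]);
translate([342, 109, 305]) cube([514, 309, 29]);
translate([342, 109, 610]) cube([514, 309, 29]);
translate([342, 109, 915]) cube([514, 309, 29]);
translate([342, 109, 1220]) cube([514, 309, 29]);


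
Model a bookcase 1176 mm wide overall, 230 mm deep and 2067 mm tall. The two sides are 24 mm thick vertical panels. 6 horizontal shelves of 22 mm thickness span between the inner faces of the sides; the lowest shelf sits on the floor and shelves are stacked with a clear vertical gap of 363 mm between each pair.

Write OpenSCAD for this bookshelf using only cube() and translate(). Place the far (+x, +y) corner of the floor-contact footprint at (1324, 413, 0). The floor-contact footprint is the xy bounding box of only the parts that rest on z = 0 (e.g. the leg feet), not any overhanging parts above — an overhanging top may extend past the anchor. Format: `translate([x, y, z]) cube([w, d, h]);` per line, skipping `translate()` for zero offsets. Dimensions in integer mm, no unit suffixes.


translate([148, 183, 0]) cube([24, 230, 2067]);
translate([1300, 183, 0]) cube([24, 230, 2067]);
translate([172, 183, 0]) cube([1128, 230, 22]);
translate([172, 183, 385]) cube([1128, 230, 22]);
translate([172, 183, 770]) cube([1128, 230, 22]);
translate([172, 183, 1155]) cube([1128, 230, 22]);
translate([172, 183, 1540]) cube([1128, 230, 22]);
translate([172, 183, 1925]) cube([1128, 230, 22]);


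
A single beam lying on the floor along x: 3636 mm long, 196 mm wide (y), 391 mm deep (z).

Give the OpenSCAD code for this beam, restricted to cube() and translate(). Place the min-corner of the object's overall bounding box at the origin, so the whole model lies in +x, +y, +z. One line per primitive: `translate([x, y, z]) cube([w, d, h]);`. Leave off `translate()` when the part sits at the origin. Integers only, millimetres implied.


cube([3636, 196, 391]);


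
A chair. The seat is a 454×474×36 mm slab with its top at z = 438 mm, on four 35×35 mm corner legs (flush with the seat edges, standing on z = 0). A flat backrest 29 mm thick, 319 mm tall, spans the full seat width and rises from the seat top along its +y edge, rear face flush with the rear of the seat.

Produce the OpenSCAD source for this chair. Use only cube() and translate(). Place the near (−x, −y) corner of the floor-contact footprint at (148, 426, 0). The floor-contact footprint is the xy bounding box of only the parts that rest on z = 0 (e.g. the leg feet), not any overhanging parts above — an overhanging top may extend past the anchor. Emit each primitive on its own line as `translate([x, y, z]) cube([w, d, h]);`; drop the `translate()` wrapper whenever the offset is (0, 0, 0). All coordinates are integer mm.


translate([148, 426, 402]) cube([454, 474, 36]);
translate([148, 426, 0]) cube([35, 35, 402]);
translate([567, 426, 0]) cube([35, 35, 402]);
translate([148, 865, 0]) cube([35, 35, 402]);
translate([567, 865, 0]) cube([35, 35, 402]);
translate([148, 871, 438]) cube([454, 29, 319]);


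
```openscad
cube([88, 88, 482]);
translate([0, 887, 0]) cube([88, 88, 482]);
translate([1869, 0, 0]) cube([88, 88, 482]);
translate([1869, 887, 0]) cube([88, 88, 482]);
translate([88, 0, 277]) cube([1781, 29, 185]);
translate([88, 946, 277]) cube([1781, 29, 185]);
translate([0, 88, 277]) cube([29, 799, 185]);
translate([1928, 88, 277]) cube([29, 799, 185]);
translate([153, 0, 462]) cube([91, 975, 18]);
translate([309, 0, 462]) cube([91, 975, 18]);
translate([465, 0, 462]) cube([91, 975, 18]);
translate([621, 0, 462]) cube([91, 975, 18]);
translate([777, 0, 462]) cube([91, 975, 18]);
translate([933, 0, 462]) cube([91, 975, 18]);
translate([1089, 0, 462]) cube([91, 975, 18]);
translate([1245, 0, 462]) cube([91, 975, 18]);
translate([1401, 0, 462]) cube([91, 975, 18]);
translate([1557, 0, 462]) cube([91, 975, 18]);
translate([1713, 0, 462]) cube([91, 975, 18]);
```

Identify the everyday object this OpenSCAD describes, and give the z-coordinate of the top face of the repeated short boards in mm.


A bed frame. The slat-top height is 480 mm.

Four posts, four rails, and a row of slats — a bed frame. Slats sit on the rails at z = 277 + 185 = 462; with slat thickness 18, the top is 480 mm.


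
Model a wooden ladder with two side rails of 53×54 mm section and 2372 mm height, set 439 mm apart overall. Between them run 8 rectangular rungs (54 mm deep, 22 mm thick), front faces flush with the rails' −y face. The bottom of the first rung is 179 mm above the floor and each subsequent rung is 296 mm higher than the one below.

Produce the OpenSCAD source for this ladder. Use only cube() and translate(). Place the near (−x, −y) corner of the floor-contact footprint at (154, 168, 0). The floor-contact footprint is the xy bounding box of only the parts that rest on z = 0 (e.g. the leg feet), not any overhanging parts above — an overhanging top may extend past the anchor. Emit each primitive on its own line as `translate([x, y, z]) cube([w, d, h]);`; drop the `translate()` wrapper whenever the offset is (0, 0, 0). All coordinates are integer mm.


// rung span = 439 - 2*53 = 333
// rung[k] z = 179 + k*296
translate([154, 168, 0]) cube([53, 54, 2372]);
translate([540, 168, 0]) cube([53, 54, 2372]);
translate([207, 168, 179]) cube([333, 54, 22]);
translate([207, 168, 475]) cube([333, 54, 22]);
translate([207, 168, 771]) cube([333, 54, 22]);
translate([207, 168, 1067]) cube([333, 54, 22]);
translate([207, 168, 1363]) cube([333, 54, 22]);
translate([207, 168, 1659]) cube([333, 54, 22]);
translate([207, 168, 1955]) cube([333, 54, 22]);
translate([207, 168, 2251]) cube([333, 54, 22]);


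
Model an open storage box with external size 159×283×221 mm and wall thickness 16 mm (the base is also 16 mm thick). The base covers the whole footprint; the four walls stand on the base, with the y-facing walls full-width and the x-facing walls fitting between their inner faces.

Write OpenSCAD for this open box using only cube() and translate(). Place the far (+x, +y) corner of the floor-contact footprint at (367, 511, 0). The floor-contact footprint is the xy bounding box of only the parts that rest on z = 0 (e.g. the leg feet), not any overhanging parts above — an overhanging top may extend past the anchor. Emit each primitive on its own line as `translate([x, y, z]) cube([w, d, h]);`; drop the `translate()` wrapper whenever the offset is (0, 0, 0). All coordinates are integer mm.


translate([208, 228, 0]) cube([159, 283, 16]);
translate([208, 228, 16]) cube([159, 16, 205]);
translate([208, 495, 16]) cube([159, 16, 205]);
translate([208, 244, 16]) cube([16, 251, 205]);
translate([351, 244, 16]) cube([16, 251, 205]);


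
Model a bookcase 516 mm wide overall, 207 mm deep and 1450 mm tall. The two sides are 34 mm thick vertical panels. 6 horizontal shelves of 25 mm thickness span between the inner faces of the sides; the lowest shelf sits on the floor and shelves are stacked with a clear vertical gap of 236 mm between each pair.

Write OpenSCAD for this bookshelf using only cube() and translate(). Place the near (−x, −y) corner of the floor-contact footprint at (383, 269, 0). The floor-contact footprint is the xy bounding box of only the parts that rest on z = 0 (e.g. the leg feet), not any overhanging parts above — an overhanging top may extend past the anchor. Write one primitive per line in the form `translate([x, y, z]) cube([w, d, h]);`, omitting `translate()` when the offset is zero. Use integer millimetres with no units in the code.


translate([383, 269, 0]) cube([34, 207, 1450]);
translate([865, 269, 0]) cube([34, 207, 1450]);
translate([417, 269, 0]) cube([448, 207, 25]);
translate([417, 269, 261]) cube([448, 207, 25]);
translate([417, 269, 522]) cube([448, 207, 25]);
translate([417, 269, 783]) cube([448, 207, 25]);
translate([417, 269, 1044]) cube([448, 207, 25]);
translate([417, 269, 1305]) cube([448, 207, 25]);


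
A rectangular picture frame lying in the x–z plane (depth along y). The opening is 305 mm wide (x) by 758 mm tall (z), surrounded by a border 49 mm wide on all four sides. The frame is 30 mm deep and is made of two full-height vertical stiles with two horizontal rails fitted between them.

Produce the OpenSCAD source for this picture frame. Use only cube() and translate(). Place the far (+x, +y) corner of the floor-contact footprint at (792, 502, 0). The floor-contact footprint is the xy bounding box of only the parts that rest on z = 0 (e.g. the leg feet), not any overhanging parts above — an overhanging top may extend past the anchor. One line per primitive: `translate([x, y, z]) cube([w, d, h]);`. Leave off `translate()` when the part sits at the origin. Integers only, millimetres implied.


translate([389, 472, 0]) cube([49, 30, 856]);
translate([743, 472, 0]) cube([49, 30, 856]);
translate([438, 472, 0]) cube([305, 30, 49]);
translate([438, 472, 807]) cube([305, 30, 49]);


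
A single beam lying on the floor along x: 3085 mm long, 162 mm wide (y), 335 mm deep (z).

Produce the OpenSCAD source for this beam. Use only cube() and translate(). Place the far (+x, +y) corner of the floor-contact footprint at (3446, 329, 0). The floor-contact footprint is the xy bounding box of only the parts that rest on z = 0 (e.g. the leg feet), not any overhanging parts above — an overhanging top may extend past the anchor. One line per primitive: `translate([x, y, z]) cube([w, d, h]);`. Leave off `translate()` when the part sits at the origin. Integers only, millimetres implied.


translate([361, 167, 0]) cube([3085, 162, 335]);


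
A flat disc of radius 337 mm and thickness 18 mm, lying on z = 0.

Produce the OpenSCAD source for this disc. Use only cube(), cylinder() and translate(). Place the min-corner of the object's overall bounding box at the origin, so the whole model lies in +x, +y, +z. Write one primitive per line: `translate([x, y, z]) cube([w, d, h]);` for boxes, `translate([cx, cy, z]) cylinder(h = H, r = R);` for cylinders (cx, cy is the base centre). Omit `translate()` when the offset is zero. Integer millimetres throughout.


translate([337, 337, 0]) cylinder(h = 18, r = 337);


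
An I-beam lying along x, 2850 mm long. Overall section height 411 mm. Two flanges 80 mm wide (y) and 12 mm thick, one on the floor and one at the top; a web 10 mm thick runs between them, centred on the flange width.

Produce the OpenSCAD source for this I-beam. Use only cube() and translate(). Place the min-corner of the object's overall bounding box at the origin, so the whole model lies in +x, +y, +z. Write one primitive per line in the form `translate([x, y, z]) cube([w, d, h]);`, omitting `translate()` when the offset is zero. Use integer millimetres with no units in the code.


cube([2850, 80, 12]);
translate([0, 35, 12]) cube([2850, 10, 387]);
translate([0, 0, 399]) cube([2850, 80, 12]);


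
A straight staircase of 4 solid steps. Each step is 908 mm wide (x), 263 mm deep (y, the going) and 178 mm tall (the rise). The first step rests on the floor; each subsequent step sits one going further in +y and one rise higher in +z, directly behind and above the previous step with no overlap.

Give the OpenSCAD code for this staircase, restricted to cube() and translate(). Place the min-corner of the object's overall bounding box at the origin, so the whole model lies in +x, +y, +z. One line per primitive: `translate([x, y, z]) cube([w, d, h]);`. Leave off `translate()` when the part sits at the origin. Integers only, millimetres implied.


cube([908, 263, 178]);
translate([0, 263, 178]) cube([908, 263, 178]);
translate([0, 526, 356]) cube([908, 263, 178]);
translate([0, 789, 534]) cube([908, 263, 178]);


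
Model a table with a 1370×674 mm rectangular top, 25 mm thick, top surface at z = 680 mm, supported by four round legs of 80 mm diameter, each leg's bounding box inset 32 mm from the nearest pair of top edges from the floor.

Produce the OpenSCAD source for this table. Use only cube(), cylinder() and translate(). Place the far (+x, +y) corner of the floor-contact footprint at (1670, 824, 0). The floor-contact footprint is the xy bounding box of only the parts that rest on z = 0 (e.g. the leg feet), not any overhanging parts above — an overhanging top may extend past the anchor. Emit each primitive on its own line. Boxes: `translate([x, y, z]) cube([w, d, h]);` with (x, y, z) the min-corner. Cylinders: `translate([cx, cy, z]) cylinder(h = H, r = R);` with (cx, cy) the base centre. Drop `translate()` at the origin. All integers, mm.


translate([332, 182, 655]) cube([1370, 674, 25]);
translate([404, 254, 0]) cylinder(h = 655, r = 40);
translate([1630, 254, 0]) cylinder(h = 655, r = 40);
translate([404, 784, 0]) cylinder(h = 655, r = 40);
translate([1630, 784, 0]) cylinder(h = 655, r = 40);


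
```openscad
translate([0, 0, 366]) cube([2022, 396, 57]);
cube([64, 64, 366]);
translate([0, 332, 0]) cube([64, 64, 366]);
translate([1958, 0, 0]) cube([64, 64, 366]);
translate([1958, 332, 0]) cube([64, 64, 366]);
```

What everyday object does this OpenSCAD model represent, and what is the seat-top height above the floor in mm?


A bench. The seat-top height is 423 mm.

A long slab on four corner posts — a bench. The slab sits at z = 366 with thickness 57, so the top is 366 + 57 = 423 mm.


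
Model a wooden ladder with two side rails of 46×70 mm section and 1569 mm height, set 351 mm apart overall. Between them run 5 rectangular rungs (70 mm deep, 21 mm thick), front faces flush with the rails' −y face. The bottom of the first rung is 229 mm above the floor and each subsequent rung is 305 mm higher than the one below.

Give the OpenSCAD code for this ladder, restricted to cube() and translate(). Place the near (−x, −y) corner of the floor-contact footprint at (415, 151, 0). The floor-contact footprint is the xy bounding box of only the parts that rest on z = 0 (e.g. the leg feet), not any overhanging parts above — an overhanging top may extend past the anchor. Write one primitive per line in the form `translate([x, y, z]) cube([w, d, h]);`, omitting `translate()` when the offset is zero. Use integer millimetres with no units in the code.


// rung span = 351 - 2*46 = 259
// rung[k] z = 229 + k*305
translate([415, 151, 0]) cube([46, 70, 1569]);
translate([720, 151, 0]) cube([46, 70, 1569]);
translate([461, 151, 229]) cube([259, 70, 21]);
translate([461, 151, 534]) cube([259, 70, 21]);
translate([461, 151, 839]) cube([259, 70, 21]);
translate([461, 151, 1144]) cube([259, 70, 21]);
translate([461, 151, 1449]) cube([259, 70, 21]);


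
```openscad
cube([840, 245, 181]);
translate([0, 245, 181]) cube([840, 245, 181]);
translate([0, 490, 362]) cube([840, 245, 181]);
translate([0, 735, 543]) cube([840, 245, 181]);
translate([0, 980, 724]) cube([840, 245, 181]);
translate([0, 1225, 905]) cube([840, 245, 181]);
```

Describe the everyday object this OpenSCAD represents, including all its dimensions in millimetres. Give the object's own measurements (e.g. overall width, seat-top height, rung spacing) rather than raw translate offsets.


A straight staircase of 6 solid steps. Each step is 840 mm wide (x), 245 mm deep (y, the going) and 181 mm tall (the rise). The first step rests on the floor; each subsequent step sits one going further in +y and one rise higher in +z, directly behind and above the previous step with no overlap.


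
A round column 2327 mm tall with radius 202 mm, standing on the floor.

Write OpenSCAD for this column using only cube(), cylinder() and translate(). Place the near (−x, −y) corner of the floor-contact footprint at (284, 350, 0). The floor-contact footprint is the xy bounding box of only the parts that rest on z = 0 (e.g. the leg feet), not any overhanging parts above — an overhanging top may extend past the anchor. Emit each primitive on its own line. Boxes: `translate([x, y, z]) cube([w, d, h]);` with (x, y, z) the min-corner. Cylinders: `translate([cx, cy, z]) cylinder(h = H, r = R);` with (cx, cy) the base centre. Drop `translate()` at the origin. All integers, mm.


translate([486, 552, 0]) cylinder(h = 2327, r = 202);


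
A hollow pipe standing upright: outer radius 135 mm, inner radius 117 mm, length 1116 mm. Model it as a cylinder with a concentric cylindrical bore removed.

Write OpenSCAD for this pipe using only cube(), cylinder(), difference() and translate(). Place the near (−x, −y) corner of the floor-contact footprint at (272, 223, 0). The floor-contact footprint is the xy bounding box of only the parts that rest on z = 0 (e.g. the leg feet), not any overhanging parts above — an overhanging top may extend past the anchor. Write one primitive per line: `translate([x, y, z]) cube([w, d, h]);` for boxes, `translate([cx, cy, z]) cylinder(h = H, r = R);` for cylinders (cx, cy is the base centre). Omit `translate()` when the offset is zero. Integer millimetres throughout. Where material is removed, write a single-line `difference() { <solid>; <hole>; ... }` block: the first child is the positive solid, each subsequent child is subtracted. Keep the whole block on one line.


difference() { translate([407, 358, 0]) cylinder(h = 1116, r = 135); translate([407, 358, 0]) cylinder(h = 1116, r = 117); }


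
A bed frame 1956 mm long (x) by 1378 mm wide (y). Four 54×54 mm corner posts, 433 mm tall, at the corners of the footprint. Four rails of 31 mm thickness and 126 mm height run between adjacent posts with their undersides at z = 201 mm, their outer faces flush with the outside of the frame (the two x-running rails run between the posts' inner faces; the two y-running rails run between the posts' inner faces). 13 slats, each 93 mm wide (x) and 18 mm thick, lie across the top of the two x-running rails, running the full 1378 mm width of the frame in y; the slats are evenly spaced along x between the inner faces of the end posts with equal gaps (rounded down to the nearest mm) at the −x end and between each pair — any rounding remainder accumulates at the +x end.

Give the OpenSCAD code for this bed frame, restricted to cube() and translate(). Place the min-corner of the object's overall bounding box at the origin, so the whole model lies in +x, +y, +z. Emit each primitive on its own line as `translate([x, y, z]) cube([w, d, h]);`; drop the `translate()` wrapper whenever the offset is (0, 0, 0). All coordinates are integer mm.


cube([54, 54, 433]);
translate([0, 1324, 0]) cube([54, 54, 433]);
translate([1902, 0, 0]) cube([54, 54, 433]);
translate([1902, 1324, 0]) cube([54, 54, 433]);
translate([54, 0, 201]) cube([1848, 31, 126]);
translate([54, 1347, 201]) cube([1848, 31, 126]);
translate([0, 54, 201]) cube([31, 1270, 126]);
translate([1925, 54, 201]) cube([31, 1270, 126]);
translate([99, 0, 327]) cube([93, 1378, 18]);
translate([237, 0, 327]) cube([93, 1378, 18]);
translate([375, 0, 327]) cube([93, 1378, 18]);
translate([513, 0, 327]) cube([93, 1378, 18]);
translate([651, 0, 327]) cube([93, 1378, 18]);
translate([789, 0, 327]) cube([93, 1378, 18]);
translate([927, 0, 327]) cube([93, 1378, 18]);
translate([1065, 0, 327]) cube([93, 1378, 18]);
translate([1203, 0, 327]) cube([93, 1378, 18]);
translate([1341, 0, 327]) cube([93, 1378, 18]);
translate([1479, 0, 327]) cube([93, 1378, 18]);
translate([1617, 0, 327]) cube([93, 1378, 18]);
translate([1755, 0, 327]) cube([93, 1378, 18]);


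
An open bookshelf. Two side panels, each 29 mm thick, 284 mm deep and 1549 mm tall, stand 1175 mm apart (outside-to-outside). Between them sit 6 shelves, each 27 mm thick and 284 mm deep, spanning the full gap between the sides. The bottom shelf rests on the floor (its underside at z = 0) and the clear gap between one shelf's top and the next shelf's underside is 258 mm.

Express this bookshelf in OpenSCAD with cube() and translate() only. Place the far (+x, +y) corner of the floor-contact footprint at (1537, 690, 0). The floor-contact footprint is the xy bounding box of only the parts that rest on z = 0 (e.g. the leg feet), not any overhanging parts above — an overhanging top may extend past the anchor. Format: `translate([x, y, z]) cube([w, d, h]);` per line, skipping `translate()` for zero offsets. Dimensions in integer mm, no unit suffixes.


translate([362, 406, 0]) cube([29, 284, 1549]);
translate([1508, 406, 0]) cube([29, 284, 1549]);
translate([391, 406, 0]) cube([1117, 284, 27]);
translate([391, 406, 285]) cube([1117, 284, 27]);
translate([391, 406, 570]) cube([1117, 284, 27]);
translate([391, 406, 855]) cube([1117, 284, 27]);
translate([391, 406, 1140]) cube([1117, 284, 27]);
translate([391, 406, 1425]) cube([1117, 284, 27]);


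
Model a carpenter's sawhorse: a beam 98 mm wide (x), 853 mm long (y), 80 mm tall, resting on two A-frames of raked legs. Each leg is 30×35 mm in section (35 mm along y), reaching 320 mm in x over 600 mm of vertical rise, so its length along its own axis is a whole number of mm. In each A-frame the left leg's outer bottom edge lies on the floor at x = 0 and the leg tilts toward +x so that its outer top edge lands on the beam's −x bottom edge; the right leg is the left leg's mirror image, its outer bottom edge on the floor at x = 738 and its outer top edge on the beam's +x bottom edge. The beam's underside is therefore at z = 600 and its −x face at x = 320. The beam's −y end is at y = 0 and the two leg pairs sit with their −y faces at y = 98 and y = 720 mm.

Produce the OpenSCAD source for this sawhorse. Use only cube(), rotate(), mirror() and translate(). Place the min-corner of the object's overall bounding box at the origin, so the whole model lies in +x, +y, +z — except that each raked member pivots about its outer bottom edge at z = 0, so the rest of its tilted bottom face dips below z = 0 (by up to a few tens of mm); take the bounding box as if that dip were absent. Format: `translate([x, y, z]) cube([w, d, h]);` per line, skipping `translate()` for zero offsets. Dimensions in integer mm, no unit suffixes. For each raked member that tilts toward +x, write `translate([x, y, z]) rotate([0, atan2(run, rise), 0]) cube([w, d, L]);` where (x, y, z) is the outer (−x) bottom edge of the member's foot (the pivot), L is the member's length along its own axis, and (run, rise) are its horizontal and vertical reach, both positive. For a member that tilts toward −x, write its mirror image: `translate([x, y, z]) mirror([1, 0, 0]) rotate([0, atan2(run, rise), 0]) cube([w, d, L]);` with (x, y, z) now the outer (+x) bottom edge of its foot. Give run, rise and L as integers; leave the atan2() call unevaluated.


translate([320, 0, 600]) cube([98, 853, 80]);
translate([0, 98, 0]) rotate([0, atan2(320, 600), 0]) cube([30, 35, 680]);
translate([738, 98, 0]) mirror([1, 0, 0]) rotate([0, atan2(320, 600), 0]) cube([30, 35, 680]);
translate([0, 720, 0]) rotate([0, atan2(320, 600), 0]) cube([30, 35, 680]);
translate([738, 720, 0]) mirror([1, 0, 0]) rotate([0, atan2(320, 600), 0]) cube([30, 35, 680]);


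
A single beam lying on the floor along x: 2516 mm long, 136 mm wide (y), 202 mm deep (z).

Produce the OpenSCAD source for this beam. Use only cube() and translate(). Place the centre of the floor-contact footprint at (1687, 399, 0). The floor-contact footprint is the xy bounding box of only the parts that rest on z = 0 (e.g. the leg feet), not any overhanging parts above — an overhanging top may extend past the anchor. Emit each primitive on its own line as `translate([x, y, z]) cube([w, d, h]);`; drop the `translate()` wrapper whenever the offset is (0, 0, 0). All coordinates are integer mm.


translate([429, 331, 0]) cube([2516, 136, 202]);


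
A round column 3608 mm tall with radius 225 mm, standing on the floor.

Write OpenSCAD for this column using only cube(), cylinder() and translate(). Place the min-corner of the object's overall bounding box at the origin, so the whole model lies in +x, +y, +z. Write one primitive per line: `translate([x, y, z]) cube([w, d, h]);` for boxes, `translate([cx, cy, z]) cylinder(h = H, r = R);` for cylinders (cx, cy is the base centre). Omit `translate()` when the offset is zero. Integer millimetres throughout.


translate([225, 225, 0]) cylinder(h = 3608, r = 225);


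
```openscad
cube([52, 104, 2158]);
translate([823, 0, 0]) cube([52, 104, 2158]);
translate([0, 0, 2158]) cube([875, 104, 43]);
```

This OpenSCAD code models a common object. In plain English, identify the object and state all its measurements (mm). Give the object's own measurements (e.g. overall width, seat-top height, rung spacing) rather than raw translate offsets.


A door frame. The clear opening is 771 mm wide and 2158 mm high. Two 52 mm wide jambs, 104 mm deep, stand either side of the opening from the floor to the top of the opening. A 43 mm thick head sits across the top of both jambs, spanning the full outside width of the frame.


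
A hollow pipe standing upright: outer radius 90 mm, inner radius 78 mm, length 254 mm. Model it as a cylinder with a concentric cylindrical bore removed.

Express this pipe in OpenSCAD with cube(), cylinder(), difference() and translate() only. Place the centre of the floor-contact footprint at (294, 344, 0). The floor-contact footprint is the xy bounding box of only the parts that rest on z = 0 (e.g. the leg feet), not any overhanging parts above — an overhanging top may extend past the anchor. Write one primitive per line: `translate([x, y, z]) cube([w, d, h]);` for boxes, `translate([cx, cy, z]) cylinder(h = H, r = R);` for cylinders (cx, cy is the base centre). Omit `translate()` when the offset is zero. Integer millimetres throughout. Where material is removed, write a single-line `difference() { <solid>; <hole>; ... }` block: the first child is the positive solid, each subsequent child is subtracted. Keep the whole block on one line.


difference() { translate([294, 344, 0]) cylinder(h = 254, r = 90); translate([294, 344, 0]) cylinder(h = 254, r = 78); }


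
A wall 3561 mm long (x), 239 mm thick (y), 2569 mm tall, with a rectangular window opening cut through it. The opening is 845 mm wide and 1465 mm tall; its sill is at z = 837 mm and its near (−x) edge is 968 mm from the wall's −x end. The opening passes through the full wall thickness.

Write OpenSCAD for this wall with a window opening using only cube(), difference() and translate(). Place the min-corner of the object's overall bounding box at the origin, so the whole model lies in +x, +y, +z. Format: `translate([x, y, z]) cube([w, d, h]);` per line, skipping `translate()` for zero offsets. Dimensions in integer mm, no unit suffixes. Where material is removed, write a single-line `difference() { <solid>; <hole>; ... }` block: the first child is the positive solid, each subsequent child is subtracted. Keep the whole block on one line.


difference() { cube([3561, 239, 2569]); translate([968, 0, 837]) cube([845, 239, 1465]); }


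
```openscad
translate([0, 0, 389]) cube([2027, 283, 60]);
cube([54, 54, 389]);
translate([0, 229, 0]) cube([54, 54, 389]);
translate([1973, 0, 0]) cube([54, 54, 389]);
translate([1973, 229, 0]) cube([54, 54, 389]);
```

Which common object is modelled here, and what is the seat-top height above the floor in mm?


A bench. The seat-top height is 449 mm.

A long slab on four corner posts — a bench. The slab sits at z = 389 with thickness 60, so the top is 389 + 60 = 449 mm.


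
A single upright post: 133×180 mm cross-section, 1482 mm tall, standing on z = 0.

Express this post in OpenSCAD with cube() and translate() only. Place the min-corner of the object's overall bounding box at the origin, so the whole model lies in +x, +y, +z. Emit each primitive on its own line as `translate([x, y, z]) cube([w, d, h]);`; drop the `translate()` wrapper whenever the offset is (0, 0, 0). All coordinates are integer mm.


cube([133, 180, 1482]);


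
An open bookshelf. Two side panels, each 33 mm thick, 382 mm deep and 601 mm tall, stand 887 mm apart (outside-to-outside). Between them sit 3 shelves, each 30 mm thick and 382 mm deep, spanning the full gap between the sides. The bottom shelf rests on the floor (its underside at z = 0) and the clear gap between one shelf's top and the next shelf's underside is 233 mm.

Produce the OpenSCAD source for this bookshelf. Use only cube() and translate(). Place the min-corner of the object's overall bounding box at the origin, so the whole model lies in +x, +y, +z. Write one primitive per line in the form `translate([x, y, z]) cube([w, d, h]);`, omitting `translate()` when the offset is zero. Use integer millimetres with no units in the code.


cube([33, 382, 601]);
translate([854, 0, 0]) cube([33, 382, 601]);
translate([33, 0, 0]) cube([821, 382, 30]);
translate([33, 0, 263]) cube([821, 382, 30]);
translate([33, 0, 526]) cube([821, 382, 30]);


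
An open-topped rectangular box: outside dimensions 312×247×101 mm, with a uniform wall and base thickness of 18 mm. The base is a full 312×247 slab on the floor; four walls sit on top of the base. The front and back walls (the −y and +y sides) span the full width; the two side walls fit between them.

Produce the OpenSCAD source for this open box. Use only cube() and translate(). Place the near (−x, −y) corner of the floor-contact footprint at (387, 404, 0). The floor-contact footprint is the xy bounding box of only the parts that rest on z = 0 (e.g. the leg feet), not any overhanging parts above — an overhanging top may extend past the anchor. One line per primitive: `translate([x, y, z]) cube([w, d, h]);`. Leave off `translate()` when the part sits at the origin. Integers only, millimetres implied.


translate([387, 404, 0]) cube([312, 247, 18]);
translate([387, 404, 18]) cube([312, 18, 83]);
translate([387, 633, 18]) cube([312, 18, 83]);
translate([387, 422, 18]) cube([18, 211, 83]);
translate([681, 422, 18]) cube([18, 211, 83]);


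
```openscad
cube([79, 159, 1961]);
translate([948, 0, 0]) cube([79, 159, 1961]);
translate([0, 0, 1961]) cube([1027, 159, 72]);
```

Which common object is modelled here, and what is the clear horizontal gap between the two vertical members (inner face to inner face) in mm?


A door frame. The clear opening width is 869 mm.

Two 1961 mm tall posts with a header on top — a door frame. The left jamb is 79 mm wide at x = 0; the right jamb starts at x = 948. The clear opening is 948 − 79 = 869 mm.


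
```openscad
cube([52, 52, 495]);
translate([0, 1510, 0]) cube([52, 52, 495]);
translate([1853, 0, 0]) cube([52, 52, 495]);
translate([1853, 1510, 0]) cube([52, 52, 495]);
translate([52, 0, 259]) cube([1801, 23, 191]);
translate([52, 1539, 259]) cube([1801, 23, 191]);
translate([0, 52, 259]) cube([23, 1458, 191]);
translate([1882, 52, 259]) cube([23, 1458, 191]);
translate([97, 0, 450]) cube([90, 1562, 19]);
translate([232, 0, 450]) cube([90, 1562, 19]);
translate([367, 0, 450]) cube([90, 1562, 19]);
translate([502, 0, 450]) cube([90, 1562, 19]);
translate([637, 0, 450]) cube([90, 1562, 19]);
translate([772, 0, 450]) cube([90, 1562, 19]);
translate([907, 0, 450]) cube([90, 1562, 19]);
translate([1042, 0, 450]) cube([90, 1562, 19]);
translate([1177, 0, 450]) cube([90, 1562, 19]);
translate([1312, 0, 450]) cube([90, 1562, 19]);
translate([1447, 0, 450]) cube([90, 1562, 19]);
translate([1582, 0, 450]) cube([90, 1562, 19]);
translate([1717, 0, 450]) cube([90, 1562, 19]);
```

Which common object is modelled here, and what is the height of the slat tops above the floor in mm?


A bed frame. The slat-top height is 469 mm.

Four posts, four rails, and a row of slats — a bed frame. Slats sit on the rails at z = 259 + 191 = 450; with slat thickness 19, the top is 469 mm.
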